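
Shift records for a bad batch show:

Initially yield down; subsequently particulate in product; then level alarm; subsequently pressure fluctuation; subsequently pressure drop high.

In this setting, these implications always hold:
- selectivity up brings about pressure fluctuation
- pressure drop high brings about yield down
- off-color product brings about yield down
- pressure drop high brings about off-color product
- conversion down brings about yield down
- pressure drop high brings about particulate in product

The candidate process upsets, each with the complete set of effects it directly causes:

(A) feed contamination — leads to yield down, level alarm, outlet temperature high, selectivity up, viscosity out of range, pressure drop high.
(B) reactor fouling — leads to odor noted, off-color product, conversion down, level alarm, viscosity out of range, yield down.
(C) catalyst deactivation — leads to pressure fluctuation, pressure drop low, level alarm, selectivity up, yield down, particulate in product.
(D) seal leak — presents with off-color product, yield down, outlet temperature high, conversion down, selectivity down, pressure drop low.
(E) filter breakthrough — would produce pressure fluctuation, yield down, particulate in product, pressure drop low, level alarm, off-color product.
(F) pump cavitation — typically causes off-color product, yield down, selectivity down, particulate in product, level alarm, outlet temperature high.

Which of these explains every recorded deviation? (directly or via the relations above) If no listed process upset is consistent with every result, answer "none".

A

Testing each hypothesis:
(A) feed contamination — yield down yes; particulate in product yes (by pressure drop high → particulate in product); level alarm yes; pressure fluctuation yes (by selectivity up → pressure fluctuation); pressure drop high yes
(B) reactor fouling — does not account for particulate in product, pressure fluctuation, pressure drop high
(C) catalyst deactivation — fails on pressure drop high (predicts pressure drop low, not pressure drop high)
(D) seal leak — fails on particulate in product, level alarm, pressure fluctuation, pressure drop high (predicts pressure drop low, not pressure drop high)
(E) filter breakthrough — yield down yes; particulate in product yes; level alarm yes; pressure fluctuation yes; pressure drop high NO
(F) pump cavitation — yield down yes; particulate in product yes; level alarm yes; pressure fluctuation NO; pressure drop high NO
(A) is the only candidate with no mismatches.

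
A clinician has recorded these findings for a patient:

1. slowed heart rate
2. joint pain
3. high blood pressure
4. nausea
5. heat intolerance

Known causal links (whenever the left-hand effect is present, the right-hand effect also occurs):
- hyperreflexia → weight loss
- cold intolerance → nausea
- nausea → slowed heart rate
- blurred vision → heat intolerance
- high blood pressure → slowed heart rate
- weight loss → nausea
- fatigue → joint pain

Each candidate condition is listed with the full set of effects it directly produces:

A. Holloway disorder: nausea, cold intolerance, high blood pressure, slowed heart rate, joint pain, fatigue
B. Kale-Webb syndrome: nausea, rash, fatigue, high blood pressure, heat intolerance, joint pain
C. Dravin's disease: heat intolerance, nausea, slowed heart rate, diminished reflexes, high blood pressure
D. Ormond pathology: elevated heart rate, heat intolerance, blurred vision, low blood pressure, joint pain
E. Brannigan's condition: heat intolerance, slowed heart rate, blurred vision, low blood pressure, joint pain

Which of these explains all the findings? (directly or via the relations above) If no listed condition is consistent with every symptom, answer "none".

Checking each candidate against the observations:
(A) Holloway disorder — fails on heat intolerance (predicts cold intolerance, not heat intolerance)
(B) Kale-Webb syndrome — slowed heart rate ✓ (through high blood pressure → slowed heart rate); joint pain ✓; high blood pressure ✓; nausea ✓; heat intolerance ✓
(C) Dravin's disease — does not account for joint pain
(D) Ormond pathology — fails on slowed heart rate, high blood pressure, nausea (predicts elevated heart rate, not slowed heart rate; predicts low blood pressure, not high blood pressure)
(E) Brannigan's condition — slowed heart rate ✓; joint pain ✓; high blood pressure ✗; nausea ✗; heat intolerance ✓
(B) is the only candidate with no mismatches.

B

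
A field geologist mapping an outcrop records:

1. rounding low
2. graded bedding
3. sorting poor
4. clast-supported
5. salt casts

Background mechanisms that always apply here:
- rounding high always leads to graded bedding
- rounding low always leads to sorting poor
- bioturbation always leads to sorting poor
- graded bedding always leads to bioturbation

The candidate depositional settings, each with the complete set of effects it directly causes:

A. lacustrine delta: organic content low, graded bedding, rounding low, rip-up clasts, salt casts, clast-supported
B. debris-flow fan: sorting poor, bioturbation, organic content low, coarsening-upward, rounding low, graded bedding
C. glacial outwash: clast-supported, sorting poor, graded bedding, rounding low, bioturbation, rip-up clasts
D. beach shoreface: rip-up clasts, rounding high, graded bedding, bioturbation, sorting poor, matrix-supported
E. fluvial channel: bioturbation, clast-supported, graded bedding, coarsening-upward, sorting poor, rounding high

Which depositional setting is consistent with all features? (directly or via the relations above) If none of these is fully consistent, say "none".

A

Testing each hypothesis:
(A) lacustrine delta — accounts for every observation (sorting poor via rounding low → sorting poor)
(B) debris-flow fan — does not account for clast-supported, salt casts
(C) glacial outwash — does not account for salt casts
(D) beach shoreface — rounding low NO; graded bedding yes; sorting poor yes; clast-supported NO; salt casts NO
(E) fluvial channel — fails on rounding low, salt casts (predicts rounding high, not rounding low)
Only (A) is consistent with every observation.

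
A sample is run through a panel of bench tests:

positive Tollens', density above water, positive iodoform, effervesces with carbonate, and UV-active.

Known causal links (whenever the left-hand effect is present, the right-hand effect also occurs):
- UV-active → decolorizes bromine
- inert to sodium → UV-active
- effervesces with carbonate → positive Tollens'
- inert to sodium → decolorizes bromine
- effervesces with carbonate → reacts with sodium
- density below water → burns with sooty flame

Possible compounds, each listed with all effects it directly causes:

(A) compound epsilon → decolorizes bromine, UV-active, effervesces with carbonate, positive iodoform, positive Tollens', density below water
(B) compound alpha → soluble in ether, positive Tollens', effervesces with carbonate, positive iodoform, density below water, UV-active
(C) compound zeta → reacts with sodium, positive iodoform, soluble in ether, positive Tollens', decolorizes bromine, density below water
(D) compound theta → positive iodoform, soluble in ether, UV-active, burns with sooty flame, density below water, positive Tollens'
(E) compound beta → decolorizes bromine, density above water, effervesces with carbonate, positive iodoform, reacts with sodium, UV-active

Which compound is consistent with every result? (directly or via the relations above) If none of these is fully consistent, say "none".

E

For each candidate, compare predicted effects to what was observed:
(A) compound epsilon — fails on density above water (predicts density below water, not density above water)
(B) compound alpha — positive Tollens' yes; density above water NO; positive iodoform yes; effervesces with carbonate yes; UV-active yes
(C) compound zeta — fails on density above water, effervesces with carbonate, UV-active (predicts density below water, not density above water)
(D) compound theta — positive Tollens' yes; density above water NO; positive iodoform yes; effervesces with carbonate NO; UV-active yes
(E) compound beta — accounts for every observation (positive Tollens' via effervesces with carbonate → positive Tollens')
(E) is the only candidate with no mismatches.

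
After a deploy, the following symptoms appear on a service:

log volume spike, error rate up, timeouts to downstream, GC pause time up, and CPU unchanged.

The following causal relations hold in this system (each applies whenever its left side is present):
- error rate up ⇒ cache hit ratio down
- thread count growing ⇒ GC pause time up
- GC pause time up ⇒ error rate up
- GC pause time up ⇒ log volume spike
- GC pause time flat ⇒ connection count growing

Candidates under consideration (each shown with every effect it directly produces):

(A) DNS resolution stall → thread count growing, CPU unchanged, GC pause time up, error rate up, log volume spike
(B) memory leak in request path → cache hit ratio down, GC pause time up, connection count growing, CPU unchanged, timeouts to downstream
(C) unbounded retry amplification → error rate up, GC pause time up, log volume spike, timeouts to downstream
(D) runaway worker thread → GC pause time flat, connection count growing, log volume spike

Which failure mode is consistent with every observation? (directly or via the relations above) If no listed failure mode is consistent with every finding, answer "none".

B

Testing each hypothesis:
(A) DNS resolution stall — log volume spike yes; error rate up yes; timeouts to downstream NO; GC pause time up yes; CPU unchanged yes
(B) memory leak in request path — log volume spike yes (by GC pause time up → log volume spike); error rate up yes (by GC pause time up → error rate up); timeouts to downstream yes; GC pause time up yes; CPU unchanged yes
(C) unbounded retry amplification — does not account for CPU unchanged
(D) runaway worker thread — log volume spike yes; error rate up NO; timeouts to downstream NO; GC pause time up NO; CPU unchanged NO
(B) alone accounts for all the evidence.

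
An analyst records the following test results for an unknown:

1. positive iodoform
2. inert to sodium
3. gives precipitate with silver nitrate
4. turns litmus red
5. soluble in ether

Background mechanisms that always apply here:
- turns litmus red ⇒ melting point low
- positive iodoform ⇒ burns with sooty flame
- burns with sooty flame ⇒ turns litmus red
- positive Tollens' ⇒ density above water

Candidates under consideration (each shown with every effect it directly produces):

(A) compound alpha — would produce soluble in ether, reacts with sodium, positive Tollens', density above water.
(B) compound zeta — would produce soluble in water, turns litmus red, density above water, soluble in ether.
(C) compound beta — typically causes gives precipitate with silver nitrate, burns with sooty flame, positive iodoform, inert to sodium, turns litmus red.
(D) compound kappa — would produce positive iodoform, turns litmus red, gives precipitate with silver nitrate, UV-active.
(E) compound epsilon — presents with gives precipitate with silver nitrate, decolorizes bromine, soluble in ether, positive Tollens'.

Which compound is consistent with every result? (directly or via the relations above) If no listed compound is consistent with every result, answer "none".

none

Per-candidate check:
(A) compound alpha — fails on positive iodoform, inert to sodium, gives precipitate with silver nitrate, turns litmus red (predicts reacts with sodium, not inert to sodium)
(B) compound zeta — positive iodoform NO; inert to sodium NO; gives precipitate with silver nitrate NO; turns litmus red yes; soluble in ether yes
(C) compound beta — does not account for soluble in ether
(D) compound kappa — positive iodoform yes; inert to sodium NO; gives precipitate with silver nitrate yes; turns litmus red yes; soluble in ether NO
(E) compound epsilon — does not account for positive iodoform, inert to sodium, turns litmus red
Every candidate fails on at least one observation.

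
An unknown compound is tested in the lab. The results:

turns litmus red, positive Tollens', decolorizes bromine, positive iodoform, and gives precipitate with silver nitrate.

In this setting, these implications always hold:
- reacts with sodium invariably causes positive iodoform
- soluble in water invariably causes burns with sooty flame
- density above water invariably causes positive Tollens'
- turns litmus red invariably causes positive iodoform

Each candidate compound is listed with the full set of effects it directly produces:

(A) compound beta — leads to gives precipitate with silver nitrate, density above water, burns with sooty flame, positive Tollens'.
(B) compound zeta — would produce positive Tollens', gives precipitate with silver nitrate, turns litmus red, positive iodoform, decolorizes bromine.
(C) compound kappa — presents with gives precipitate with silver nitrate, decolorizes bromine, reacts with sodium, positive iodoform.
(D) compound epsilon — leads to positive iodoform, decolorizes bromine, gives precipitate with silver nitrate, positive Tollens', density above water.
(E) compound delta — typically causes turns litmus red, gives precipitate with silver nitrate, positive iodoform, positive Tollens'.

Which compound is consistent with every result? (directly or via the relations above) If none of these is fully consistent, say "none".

Checking each candidate against the observations:
(A) compound beta — turns litmus red miss; positive Tollens' match; decolorizes bromine miss; positive iodoform miss; gives precipitate with silver nitrate match
(B) compound zeta — accounts for every observation
(C) compound kappa — turns litmus red miss; positive Tollens' miss; decolorizes bromine match; positive iodoform match; gives precipitate with silver nitrate match
(D) compound epsilon — turns litmus red miss; positive Tollens' match; decolorizes bromine match; positive iodoform match; gives precipitate with silver nitrate match
(E) compound delta — does not account for decolorizes bromine
Only (B) is consistent with every observation.

B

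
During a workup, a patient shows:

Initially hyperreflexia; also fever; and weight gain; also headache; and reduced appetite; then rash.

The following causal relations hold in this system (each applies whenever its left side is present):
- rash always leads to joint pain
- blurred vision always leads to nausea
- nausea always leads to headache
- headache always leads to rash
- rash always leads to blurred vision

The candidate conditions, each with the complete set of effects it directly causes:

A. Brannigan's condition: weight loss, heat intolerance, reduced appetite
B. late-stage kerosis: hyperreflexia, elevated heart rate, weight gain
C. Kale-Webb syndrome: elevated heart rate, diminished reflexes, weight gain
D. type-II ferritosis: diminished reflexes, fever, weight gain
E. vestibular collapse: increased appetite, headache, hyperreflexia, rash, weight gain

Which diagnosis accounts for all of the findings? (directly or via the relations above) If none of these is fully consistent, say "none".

Per-candidate check:
(A) Brannigan's condition — hyperreflexia miss; fever miss; weight gain miss; headache miss; reduced appetite match; rash miss
(B) late-stage kerosis — hyperreflexia match; fever miss; weight gain match; headache miss; reduced appetite miss; rash miss
(C) Kale-Webb syndrome — fails on hyperreflexia, fever, headache, reduced appetite, rash (predicts diminished reflexes, not hyperreflexia)
(D) type-II ferritosis — fails on hyperreflexia, headache, reduced appetite, rash (predicts diminished reflexes, not hyperreflexia)
(E) vestibular collapse — hyperreflexia match; fever miss; weight gain match; headache match; reduced appetite miss; rash match
Every candidate fails on at least one observation.

none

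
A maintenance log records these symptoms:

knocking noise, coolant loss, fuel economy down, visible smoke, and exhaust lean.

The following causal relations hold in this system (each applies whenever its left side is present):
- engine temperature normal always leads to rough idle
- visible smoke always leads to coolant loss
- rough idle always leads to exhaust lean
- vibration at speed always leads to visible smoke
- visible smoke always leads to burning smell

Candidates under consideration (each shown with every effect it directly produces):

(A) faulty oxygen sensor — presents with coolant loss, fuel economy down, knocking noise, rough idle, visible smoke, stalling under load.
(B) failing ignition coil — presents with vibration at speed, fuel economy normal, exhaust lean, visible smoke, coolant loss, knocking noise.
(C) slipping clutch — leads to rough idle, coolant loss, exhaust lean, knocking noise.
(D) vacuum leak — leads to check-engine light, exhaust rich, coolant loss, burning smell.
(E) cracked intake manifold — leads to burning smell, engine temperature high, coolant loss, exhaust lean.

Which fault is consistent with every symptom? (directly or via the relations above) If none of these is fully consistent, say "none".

Per-candidate check:
(A) faulty oxygen sensor — knocking noise ✓; coolant loss ✓; fuel economy down ✓; visible smoke ✓; exhaust lean ✓ (through rough idle → exhaust lean)
(B) failing ignition coil — knocking noise ✓; coolant loss ✓; fuel economy down ✗; visible smoke ✓; exhaust lean ✓
(C) slipping clutch — knocking noise ✓; coolant loss ✓; fuel economy down ✗; visible smoke ✗; exhaust lean ✓
(D) vacuum leak — fails on knocking noise, fuel economy down, visible smoke, exhaust lean (predicts exhaust rich, not exhaust lean)
(E) cracked intake manifold — knocking noise ✗; coolant loss ✓; fuel economy down ✗; visible smoke ✗; exhaust lean ✓
Only (A) is consistent with every observation.

A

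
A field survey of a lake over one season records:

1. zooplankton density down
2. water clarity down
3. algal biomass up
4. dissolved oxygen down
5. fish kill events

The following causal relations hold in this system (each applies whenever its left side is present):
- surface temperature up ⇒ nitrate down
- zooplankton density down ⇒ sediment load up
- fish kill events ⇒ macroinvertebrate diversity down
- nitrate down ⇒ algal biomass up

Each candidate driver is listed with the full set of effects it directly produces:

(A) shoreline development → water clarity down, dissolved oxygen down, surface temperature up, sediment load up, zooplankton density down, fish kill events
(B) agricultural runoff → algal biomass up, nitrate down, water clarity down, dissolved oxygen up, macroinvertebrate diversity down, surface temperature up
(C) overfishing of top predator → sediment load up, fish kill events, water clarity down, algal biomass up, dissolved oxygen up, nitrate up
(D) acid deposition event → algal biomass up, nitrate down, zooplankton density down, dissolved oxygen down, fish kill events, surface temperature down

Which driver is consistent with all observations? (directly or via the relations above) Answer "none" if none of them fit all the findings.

A

Checking each candidate against the observations:
(A) shoreline development — accounts for every observation (algal biomass up through surface temperature up → nitrate down → algal biomass up)
(B) agricultural runoff — fails on zooplankton density down, dissolved oxygen down, fish kill events (predicts dissolved oxygen up, not dissolved oxygen down)
(C) overfishing of top predator — zooplankton density down NO; water clarity down yes; algal biomass up yes; dissolved oxygen down NO; fish kill events yes
(D) acid deposition event — zooplankton density down yes; water clarity down NO; algal biomass up yes; dissolved oxygen down yes; fish kill events yes
(A) alone accounts for all the evidence.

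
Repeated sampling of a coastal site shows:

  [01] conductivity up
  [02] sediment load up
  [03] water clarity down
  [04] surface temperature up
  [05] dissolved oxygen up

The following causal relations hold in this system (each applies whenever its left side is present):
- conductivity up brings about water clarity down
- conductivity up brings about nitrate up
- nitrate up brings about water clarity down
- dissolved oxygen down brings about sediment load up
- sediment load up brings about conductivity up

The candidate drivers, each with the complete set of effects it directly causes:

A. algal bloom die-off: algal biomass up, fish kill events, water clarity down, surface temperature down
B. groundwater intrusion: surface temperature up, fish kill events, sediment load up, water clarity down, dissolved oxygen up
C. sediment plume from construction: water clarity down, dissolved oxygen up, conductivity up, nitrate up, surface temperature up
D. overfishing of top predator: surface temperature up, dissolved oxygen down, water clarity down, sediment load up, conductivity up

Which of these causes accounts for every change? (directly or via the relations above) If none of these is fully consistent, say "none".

Checking each candidate against the observations:
(A) algal bloom die-off — fails on conductivity up, sediment load up, surface temperature up, dissolved oxygen up (predicts surface temperature down, not surface temperature up)
(B) groundwater intrusion — conductivity up ✓ (through sediment load up → conductivity up); sediment load up ✓; water clarity down ✓; surface temperature up ✓; dissolved oxygen up ✓
(C) sediment plume from construction — does not account for sediment load up
(D) overfishing of top predator — conductivity up ✓; sediment load up ✓; water clarity down ✓; surface temperature up ✓; dissolved oxygen up ✗
Only (B) is consistent with every observation.

B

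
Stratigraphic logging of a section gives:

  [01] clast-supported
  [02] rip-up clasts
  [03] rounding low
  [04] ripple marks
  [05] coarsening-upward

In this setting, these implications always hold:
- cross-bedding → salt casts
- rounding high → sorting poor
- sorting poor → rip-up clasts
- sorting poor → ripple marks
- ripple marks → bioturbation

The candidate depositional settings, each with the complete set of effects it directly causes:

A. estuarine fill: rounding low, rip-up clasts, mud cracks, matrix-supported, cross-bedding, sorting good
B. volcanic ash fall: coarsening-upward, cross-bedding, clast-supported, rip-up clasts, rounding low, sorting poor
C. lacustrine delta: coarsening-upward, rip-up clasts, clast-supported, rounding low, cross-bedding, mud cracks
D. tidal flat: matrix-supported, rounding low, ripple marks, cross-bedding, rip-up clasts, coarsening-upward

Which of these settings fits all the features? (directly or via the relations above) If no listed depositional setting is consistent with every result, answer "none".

B

Per-candidate check:
(A) estuarine fill — fails on clast-supported, ripple marks, coarsening-upward (predicts matrix-supported, not clast-supported)
(B) volcanic ash fall — accounts for every observation (ripple marks by sorting poor → ripple marks)
(C) lacustrine delta — clast-supported match; rip-up clasts match; rounding low match; ripple marks miss; coarsening-upward match
(D) tidal flat — clast-supported miss; rip-up clasts match; rounding low match; ripple marks match; coarsening-upward match
Only (B) is consistent with every observation.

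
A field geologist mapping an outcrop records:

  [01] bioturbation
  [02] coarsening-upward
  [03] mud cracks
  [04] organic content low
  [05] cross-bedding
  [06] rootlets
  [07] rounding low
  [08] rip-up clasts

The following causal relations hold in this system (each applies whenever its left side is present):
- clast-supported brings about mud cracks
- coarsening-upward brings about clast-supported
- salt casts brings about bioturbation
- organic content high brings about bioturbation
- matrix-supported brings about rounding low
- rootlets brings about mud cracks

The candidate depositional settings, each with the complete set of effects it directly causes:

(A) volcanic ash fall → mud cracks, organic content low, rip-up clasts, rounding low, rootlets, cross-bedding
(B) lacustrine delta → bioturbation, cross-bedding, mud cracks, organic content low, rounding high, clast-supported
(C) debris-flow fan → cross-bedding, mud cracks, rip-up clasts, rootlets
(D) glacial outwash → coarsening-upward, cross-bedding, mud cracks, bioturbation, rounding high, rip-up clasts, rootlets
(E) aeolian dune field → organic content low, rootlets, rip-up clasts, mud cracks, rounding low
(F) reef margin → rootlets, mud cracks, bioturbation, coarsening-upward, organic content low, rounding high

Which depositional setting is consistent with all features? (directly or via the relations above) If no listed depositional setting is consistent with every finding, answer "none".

none

For each candidate, compare predicted effects to what was observed:
(A) volcanic ash fall — bioturbation miss; coarsening-upward miss; mud cracks match; organic content low match; cross-bedding match; rootlets match; rounding low match; rip-up clasts match
(B) lacustrine delta — bioturbation match; coarsening-upward miss; mud cracks match; organic content low match; cross-bedding match; rootlets miss; rounding low miss; rip-up clasts miss
(C) debris-flow fan — bioturbation miss; coarsening-upward miss; mud cracks match; organic content low miss; cross-bedding match; rootlets match; rounding low miss; rip-up clasts match
(D) glacial outwash — fails on organic content low, rounding low (predicts rounding high, not rounding low)
(E) aeolian dune field — does not account for bioturbation, coarsening-upward, cross-bedding
(F) reef margin — fails on cross-bedding, rounding low, rip-up clasts (predicts rounding high, not rounding low)
None of the listed candidates fits everything.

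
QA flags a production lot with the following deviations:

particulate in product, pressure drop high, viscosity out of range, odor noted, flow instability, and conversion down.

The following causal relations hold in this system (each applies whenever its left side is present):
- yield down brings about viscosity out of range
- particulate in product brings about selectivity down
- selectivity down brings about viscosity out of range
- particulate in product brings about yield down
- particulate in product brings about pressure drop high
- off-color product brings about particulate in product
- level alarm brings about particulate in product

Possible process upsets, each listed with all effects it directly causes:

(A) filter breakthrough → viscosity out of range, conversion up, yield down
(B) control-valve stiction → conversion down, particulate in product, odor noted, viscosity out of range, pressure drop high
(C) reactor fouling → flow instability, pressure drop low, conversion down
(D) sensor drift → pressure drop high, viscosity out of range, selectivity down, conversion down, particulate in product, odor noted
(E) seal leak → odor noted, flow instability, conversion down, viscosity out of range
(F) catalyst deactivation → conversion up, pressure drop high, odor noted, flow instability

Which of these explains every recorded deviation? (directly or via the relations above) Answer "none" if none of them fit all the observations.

none

Checking each candidate against the observations:
(A) filter breakthrough — particulate in product miss; pressure drop high miss; viscosity out of range match; odor noted miss; flow instability miss; conversion down miss
(B) control-valve stiction — does not account for flow instability
(C) reactor fouling — fails on particulate in product, pressure drop high, viscosity out of range, odor noted (predicts pressure drop low, not pressure drop high)
(D) sensor drift — particulate in product match; pressure drop high match; viscosity out of range match; odor noted match; flow instability miss; conversion down match
(E) seal leak — particulate in product miss; pressure drop high miss; viscosity out of range match; odor noted match; flow instability match; conversion down match
(F) catalyst deactivation — particulate in product miss; pressure drop high match; viscosity out of range miss; odor noted match; flow instability match; conversion down miss
Every candidate fails on at least one observation.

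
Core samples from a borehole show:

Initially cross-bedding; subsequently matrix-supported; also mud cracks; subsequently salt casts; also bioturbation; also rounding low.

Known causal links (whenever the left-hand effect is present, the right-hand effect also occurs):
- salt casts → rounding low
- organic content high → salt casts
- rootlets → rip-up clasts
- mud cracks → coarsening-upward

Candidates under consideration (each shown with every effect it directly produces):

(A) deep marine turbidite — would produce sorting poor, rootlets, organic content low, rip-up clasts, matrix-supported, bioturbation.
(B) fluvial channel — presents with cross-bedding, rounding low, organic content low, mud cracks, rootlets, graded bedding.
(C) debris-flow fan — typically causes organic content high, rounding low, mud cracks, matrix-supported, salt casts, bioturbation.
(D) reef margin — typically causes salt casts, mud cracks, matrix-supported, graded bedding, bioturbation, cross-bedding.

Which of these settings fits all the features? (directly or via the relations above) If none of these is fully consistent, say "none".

D

Per-candidate check:
(A) deep marine turbidite — cross-bedding miss; matrix-supported match; mud cracks miss; salt casts miss; bioturbation match; rounding low miss
(B) fluvial channel — does not account for matrix-supported, salt casts, bioturbation
(C) debris-flow fan — does not account for cross-bedding
(D) reef margin — cross-bedding match; matrix-supported match; mud cracks match; salt casts match; bioturbation match; rounding low match (through salt casts → rounding low)
Only (D) is consistent with every observation.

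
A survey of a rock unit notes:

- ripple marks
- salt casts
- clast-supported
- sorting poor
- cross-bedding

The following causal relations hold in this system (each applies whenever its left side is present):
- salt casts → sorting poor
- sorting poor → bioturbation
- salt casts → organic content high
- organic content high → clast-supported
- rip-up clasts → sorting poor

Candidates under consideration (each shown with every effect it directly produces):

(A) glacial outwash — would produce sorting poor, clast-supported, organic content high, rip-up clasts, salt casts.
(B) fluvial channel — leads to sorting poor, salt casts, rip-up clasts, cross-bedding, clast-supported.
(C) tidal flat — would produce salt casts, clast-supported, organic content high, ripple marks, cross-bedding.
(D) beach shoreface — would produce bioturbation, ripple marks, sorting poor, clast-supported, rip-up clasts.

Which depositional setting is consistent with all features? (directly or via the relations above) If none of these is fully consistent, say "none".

C

Per-candidate check:
(A) glacial outwash — does not account for ripple marks, cross-bedding
(B) fluvial channel — does not account for ripple marks
(C) tidal flat — ripple marks +; salt casts +; clast-supported +; sorting poor + (through salt casts → sorting poor); cross-bedding +
(D) beach shoreface — does not account for salt casts, cross-bedding
Only (C) is consistent with every observation.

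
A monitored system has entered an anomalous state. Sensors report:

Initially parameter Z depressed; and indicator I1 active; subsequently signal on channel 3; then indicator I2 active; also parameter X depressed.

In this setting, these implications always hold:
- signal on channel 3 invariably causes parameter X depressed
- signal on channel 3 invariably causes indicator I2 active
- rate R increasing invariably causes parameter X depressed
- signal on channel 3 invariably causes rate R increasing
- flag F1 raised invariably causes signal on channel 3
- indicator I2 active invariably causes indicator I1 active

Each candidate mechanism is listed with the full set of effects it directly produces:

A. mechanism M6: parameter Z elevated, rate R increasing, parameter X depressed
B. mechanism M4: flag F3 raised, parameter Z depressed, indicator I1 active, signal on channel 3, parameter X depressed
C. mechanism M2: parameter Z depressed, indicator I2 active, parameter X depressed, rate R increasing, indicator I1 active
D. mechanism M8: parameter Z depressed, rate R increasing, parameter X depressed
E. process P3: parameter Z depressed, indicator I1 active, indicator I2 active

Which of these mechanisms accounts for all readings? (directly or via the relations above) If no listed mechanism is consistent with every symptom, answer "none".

B

Testing each hypothesis:
(A) mechanism M6 — parameter Z depressed -; indicator I1 active -; signal on channel 3 -; indicator I2 active -; parameter X depressed +
(B) mechanism M4 — parameter Z depressed +; indicator I1 active +; signal on channel 3 +; indicator I2 active + (through signal on channel 3 → indicator I2 active); parameter X depressed +
(C) mechanism M2 — does not account for signal on channel 3
(D) mechanism M8 — parameter Z depressed +; indicator I1 active -; signal on channel 3 -; indicator I2 active -; parameter X depressed +
(E) process P3 — parameter Z depressed +; indicator I1 active +; signal on channel 3 -; indicator I2 active +; parameter X depressed -
(B) is the only candidate with no mismatches.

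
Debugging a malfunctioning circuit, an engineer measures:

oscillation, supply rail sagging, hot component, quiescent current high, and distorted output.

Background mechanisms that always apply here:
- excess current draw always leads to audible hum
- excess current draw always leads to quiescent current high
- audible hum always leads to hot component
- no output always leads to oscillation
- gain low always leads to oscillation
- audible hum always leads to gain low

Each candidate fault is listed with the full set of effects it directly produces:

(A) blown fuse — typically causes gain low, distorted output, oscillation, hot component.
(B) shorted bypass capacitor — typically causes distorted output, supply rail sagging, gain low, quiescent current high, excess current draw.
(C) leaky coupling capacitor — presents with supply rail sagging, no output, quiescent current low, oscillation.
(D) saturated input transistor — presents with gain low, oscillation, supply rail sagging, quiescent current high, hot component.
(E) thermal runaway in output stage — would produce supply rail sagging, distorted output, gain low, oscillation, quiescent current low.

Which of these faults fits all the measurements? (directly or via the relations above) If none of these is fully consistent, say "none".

B

Checking each candidate against the observations:
(A) blown fuse — does not account for supply rail sagging, quiescent current high
(B) shorted bypass capacitor — oscillation yes (by gain low → oscillation); supply rail sagging yes; hot component yes (by excess current draw → audible hum → hot component); quiescent current high yes; distorted output yes
(C) leaky coupling capacitor — fails on hot component, quiescent current high, distorted output (predicts quiescent current low, not quiescent current high)
(D) saturated input transistor — oscillation yes; supply rail sagging yes; hot component yes; quiescent current high yes; distorted output NO
(E) thermal runaway in output stage — oscillation yes; supply rail sagging yes; hot component NO; quiescent current high NO; distorted output yes
(B) is the only candidate with no mismatches.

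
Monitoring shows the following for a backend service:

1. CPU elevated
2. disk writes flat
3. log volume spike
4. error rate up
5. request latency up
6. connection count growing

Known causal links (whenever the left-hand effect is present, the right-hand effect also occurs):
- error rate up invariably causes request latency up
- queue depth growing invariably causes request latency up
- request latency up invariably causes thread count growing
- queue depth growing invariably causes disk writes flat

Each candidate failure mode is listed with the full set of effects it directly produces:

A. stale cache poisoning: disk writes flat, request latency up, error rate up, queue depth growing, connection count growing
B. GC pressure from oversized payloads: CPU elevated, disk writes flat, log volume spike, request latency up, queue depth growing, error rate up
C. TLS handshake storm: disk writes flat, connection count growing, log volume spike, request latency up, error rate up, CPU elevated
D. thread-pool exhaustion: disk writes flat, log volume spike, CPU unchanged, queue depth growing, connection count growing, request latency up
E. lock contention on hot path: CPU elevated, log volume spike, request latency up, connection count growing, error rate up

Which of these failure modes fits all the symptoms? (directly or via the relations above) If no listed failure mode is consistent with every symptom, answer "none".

C

For each candidate, compare predicted effects to what was observed:
(A) stale cache poisoning — CPU elevated miss; disk writes flat match; log volume spike miss; error rate up match; request latency up match; connection count growing match
(B) GC pressure from oversized payloads — CPU elevated match; disk writes flat match; log volume spike match; error rate up match; request latency up match; connection count growing miss
(C) TLS handshake storm — accounts for every observation
(D) thread-pool exhaustion — CPU elevated miss; disk writes flat match; log volume spike match; error rate up miss; request latency up match; connection count growing match
(E) lock contention on hot path — CPU elevated match; disk writes flat miss; log volume spike match; error rate up match; request latency up match; connection count growing match
Only (C) is consistent with every observation.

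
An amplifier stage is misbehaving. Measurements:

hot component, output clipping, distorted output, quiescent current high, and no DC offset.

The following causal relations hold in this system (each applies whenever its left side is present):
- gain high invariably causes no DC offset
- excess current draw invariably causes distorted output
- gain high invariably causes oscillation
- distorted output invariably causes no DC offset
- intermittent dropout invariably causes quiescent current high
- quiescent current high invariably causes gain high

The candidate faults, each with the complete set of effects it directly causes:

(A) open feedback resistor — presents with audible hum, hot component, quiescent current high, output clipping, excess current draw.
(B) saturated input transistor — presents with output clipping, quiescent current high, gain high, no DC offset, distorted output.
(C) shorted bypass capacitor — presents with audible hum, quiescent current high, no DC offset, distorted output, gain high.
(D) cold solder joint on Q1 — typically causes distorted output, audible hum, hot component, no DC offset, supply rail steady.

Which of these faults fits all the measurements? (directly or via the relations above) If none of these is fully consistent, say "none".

A

For each candidate, compare predicted effects to what was observed:
(A) open feedback resistor — accounts for every observation (distorted output by excess current draw → distorted output)
(B) saturated input transistor — hot component -; output clipping +; distorted output +; quiescent current high +; no DC offset +
(C) shorted bypass capacitor — does not account for hot component, output clipping
(D) cold solder joint on Q1 — does not account for output clipping, quiescent current high
(A) alone accounts for all the evidence.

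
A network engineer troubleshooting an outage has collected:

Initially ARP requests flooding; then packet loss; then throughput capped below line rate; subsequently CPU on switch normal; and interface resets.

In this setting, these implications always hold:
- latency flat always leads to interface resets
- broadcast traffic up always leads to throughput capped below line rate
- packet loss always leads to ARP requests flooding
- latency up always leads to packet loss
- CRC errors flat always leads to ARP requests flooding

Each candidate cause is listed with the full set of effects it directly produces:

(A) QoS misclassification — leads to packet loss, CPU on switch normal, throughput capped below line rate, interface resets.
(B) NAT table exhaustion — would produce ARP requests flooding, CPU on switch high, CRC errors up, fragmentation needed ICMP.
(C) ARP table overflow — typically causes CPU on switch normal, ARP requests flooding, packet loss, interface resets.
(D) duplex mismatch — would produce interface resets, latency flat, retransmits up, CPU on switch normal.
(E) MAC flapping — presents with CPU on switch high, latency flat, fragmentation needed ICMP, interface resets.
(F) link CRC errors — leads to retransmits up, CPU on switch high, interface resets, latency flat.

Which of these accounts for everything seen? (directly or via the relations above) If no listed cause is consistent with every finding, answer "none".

A

Per-candidate check:
(A) QoS misclassification — accounts for every observation (ARP requests flooding via packet loss → ARP requests flooding)
(B) NAT table exhaustion — ARP requests flooding ✓; packet loss ✗; throughput capped below line rate ✗; CPU on switch normal ✗; interface resets ✗
(C) ARP table overflow — does not account for throughput capped below line rate
(D) duplex mismatch — does not account for ARP requests flooding, packet loss, throughput capped below line rate
(E) MAC flapping — ARP requests flooding ✗; packet loss ✗; throughput capped below line rate ✗; CPU on switch normal ✗; interface resets ✓
(F) link CRC errors — ARP requests flooding ✗; packet loss ✗; throughput capped below line rate ✗; CPU on switch normal ✗; interface resets ✓
Only (A) is consistent with every observation.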